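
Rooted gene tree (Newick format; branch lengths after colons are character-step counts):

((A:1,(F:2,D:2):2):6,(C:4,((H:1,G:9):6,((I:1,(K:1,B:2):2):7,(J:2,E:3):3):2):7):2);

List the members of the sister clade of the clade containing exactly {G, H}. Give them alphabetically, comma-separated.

The clade containing exactly {G, H} attaches to the tree at the node subtending ((H,G),((I,(K,B)),(J,E))).
The other lineage descending from that same node — the sister group — is ((I,(K,B)),(J,E)); its 5 tips in alphabetical order are the answer.

B, E, I, J, K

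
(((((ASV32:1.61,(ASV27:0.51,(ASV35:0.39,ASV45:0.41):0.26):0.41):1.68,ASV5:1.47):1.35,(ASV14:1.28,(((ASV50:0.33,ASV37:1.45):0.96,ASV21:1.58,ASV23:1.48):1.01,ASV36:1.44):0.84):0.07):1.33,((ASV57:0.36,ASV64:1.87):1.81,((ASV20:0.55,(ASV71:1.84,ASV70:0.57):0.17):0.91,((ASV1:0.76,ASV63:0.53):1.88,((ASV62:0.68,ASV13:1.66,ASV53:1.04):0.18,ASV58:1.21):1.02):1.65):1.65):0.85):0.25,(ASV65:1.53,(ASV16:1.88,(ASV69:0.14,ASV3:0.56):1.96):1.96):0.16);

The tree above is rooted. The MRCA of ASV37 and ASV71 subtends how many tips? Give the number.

22

The MRCA of ASV37 and ASV71 is the node subtending ((((ASV32,(ASV27,(ASV35,ASV45))),ASV5),(ASV14,(((ASV50,ASV37),ASV21,ASV23),ASV36))),((ASV57,ASV64),((ASV20,(ASV71,ASV70)),((ASV1,ASV63),((ASV62,ASV13,ASV53),ASV58))))).
That clade contains 22 terminal taxa: ASV1, ASV13, ASV14, ASV20, ASV21, ASV23, ASV27, ASV32, ASV35, ASV36, ASV37, ASV45, ASV5, ASV50, ASV53, ASV57, ASV58, ASV62, ASV63, ASV64, ASV70, ASV71.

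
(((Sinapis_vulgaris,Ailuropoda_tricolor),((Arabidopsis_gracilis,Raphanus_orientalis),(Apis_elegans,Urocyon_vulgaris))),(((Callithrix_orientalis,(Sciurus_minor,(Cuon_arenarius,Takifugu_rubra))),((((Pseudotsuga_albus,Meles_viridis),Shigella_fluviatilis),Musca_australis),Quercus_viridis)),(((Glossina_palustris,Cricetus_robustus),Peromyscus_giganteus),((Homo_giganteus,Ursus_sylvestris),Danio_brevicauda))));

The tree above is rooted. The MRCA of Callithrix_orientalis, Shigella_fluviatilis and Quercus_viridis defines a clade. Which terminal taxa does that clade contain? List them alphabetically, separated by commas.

Callithrix_orientalis, Cuon_arenarius, Meles_viridis, Musca_australis, Pseudotsuga_albus, Quercus_viridis, Sciurus_minor, Shigella_fluviatilis, Takifugu_rubra

Tracing Callithrix_orientalis: it sits inside (Callithrix_orientalis,(Sciurus_minor,(Cuon_arenarius,Takifugu_rubra))).
Tracing Shigella_fluviatilis: it sits inside ((Pseudotsuga_albus,Meles_viridis),Shigella_fluviatilis).
Tracing Quercus_viridis: it sits inside ((((Pseudotsuga_albus,Meles_viridis),Shigella_fluviatilis),Musca_australis),Quercus_viridis).
The smallest clade enclosing all 3 is ((Callithrix_orientalis,(Sciurus_minor,(Cuon_arenarius,Takifugu_rubra))),((((Pseudotsuga_albus,Meles_viridis),Shigella_fluviatilis),Musca_australis),Quercus_viridis)); the answer is its 9 terminal taxa in alphabetical order.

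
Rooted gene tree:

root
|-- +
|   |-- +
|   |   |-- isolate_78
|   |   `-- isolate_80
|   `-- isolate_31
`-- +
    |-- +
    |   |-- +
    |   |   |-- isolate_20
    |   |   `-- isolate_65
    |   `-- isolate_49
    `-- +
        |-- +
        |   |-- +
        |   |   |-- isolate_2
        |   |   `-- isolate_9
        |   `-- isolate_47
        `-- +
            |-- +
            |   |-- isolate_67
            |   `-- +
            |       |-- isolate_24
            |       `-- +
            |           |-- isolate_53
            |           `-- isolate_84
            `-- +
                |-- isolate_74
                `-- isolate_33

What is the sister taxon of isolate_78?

isolate_80

isolate_78 attaches to the tree at the node subtending (isolate_78,isolate_80).
The other lineage descending from that same node — the sister group — is the single tip isolate_80.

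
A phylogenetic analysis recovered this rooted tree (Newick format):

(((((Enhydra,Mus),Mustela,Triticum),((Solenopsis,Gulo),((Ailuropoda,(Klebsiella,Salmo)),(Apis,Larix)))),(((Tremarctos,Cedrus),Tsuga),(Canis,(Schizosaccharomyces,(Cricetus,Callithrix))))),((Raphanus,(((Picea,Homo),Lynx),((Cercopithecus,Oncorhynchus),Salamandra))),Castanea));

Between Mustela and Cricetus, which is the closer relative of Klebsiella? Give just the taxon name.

Mustela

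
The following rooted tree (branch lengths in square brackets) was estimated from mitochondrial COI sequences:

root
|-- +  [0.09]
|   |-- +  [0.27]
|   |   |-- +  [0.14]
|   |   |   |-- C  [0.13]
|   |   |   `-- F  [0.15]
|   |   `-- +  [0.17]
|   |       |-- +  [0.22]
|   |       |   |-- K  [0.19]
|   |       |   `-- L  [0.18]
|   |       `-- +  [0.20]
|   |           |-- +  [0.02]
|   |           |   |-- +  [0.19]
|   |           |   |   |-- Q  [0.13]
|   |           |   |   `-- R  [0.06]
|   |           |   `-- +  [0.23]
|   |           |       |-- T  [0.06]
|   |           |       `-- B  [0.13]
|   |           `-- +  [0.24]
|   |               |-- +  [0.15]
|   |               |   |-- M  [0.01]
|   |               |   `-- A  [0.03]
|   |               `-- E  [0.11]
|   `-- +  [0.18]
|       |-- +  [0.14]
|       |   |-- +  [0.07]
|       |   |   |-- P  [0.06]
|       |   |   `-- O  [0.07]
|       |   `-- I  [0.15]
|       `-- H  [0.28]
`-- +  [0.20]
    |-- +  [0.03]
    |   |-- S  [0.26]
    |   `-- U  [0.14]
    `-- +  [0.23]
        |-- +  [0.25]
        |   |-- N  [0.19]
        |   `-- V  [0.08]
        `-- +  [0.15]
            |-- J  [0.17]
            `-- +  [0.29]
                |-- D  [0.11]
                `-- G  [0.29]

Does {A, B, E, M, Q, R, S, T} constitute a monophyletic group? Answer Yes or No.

No

The MRCA of the listed taxa is the root, so the smallest clade containing them is the whole tree.
That clade also contains C, D, F, G, H, I, J, K, L, N, O, P, U, V, which are not in the proposed group, so the group is not monophyletic.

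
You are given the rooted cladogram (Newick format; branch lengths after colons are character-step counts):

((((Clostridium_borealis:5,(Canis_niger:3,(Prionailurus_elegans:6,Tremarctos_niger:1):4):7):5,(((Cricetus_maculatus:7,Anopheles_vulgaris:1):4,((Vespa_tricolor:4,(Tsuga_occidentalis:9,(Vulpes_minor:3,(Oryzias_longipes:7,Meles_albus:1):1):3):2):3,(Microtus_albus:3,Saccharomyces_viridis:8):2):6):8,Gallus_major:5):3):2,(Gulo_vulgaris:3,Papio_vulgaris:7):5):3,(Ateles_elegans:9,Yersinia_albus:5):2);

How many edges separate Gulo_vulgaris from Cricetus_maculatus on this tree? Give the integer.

7

The MRCA of Gulo_vulgaris and Cricetus_maculatus is the node subtending (((Clostridium_borealis,(Canis_niger,(Prionailurus_elegans,Tremarctos_niger))),(((Cricetus_maculatus,Anopheles_vulgaris),((Vespa_tricolor,(Tsuga_occidentalis,(Vulpes_minor,(Oryzias_longipes,Meles_albus)))),(Microtus_albus,Saccharomyces_viridis))),Gallus_major)),(Gulo_vulgaris,Papio_vulgaris)).
From Gulo_vulgaris up to that node: 2 branches. From Cricetus_maculatus up to the same node: 5 branches. Total: 2 + 5 = 7.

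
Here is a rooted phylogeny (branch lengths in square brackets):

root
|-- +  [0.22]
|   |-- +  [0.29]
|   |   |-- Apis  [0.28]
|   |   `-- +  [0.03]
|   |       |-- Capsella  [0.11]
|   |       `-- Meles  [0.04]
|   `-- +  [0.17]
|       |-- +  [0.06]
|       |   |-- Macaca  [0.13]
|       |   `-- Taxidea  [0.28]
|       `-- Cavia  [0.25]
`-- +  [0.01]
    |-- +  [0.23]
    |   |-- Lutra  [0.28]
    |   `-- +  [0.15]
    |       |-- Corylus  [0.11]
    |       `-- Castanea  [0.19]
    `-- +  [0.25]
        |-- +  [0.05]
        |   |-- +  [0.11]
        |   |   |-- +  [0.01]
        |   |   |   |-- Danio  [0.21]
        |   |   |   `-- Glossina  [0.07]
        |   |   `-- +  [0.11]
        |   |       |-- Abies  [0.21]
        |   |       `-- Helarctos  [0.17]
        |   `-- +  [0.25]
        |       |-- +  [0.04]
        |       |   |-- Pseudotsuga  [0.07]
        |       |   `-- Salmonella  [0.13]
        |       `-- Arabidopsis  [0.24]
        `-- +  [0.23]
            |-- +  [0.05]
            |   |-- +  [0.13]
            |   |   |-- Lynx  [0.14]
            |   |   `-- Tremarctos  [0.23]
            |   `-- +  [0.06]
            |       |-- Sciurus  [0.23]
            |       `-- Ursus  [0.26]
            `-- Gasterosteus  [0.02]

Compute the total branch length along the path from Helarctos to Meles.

1.28

The path runs Helarctos → … → MRCA → … → Meles; the MRCA is the root of the tree.
Branch lengths along that path: 0.17 + 0.11 + 0.11 + 0.05 + 0.25 + 0.01 + 0.22 + 0.29 + 0.03 + 0.04 = 1.28.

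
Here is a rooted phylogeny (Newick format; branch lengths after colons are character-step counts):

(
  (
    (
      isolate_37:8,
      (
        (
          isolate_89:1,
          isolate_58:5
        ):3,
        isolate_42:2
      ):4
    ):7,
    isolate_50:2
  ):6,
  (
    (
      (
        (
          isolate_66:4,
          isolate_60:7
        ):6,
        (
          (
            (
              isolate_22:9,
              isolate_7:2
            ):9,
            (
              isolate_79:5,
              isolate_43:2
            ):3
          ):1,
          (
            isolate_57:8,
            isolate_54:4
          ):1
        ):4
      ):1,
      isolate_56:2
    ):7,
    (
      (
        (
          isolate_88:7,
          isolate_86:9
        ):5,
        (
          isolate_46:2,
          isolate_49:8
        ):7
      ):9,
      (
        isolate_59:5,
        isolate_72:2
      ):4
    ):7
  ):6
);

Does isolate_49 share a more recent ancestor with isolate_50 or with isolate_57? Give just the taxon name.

The MRCA of isolate_49 and isolate_57 subtends ((((isolate_66,isolate_60),(((isolate_22,isolate_7),(isolate_79,isolate_43)),(isolate_57,isolate_54))),isolate_56),(((isolate_88,isolate_86),(isolate_46,isolate_49)),(isolate_59,isolate_72))) (15 taxa).
The MRCA of isolate_49 and isolate_50 is the root, subtending the entire tree (20 taxa).
The first is nested inside the second, so isolate_49 shares a more recent common ancestor with isolate_57.

isolate_57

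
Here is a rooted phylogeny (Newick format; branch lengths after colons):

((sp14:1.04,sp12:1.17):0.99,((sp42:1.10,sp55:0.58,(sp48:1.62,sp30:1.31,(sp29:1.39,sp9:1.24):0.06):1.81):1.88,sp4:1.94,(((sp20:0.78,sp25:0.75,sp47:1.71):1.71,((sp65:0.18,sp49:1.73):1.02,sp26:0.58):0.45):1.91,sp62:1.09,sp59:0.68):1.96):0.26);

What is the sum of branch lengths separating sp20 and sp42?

The path runs sp20 → … → MRCA → … → sp42; the MRCA is the node subtending ((sp42,sp55,(sp48,sp30,(sp29,sp9))),sp4,(((sp20,sp25,sp47),((sp65,sp49),sp26)),sp62,sp59)).
Branch lengths along that path: 0.78 + 1.71 + 1.91 + 1.96 + 1.88 + 1.10 = 9.34.

9.34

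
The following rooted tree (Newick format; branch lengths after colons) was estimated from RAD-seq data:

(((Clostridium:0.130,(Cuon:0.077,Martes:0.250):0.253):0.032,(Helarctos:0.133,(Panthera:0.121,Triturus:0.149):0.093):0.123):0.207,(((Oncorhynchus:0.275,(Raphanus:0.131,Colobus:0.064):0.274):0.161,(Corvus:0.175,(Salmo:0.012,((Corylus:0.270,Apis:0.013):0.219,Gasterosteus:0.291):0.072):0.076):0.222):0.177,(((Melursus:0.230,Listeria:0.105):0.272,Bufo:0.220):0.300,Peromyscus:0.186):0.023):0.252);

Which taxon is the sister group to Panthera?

Panthera attaches to the tree at the node subtending (Panthera,Triturus).
The other lineage descending from that same node — the sister group — is the single tip Triturus.

Triturus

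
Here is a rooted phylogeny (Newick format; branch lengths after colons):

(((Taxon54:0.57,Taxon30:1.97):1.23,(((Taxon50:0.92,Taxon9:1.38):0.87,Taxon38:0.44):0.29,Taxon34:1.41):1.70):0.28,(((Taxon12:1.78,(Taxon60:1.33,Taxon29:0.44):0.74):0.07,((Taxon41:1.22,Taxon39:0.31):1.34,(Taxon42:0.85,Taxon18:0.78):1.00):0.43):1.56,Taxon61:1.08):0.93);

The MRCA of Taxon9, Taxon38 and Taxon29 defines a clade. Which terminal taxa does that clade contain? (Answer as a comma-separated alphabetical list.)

Taxon12, Taxon18, Taxon29, Taxon30, Taxon34, Taxon38, Taxon39, Taxon41, Taxon42, Taxon50, Taxon54, Taxon60, Taxon61, Taxon9

Tracing Taxon9: it sits inside (Taxon50,Taxon9).
Tracing Taxon38: it sits inside ((Taxon50,Taxon9),Taxon38).
Tracing Taxon29: it sits inside (Taxon60,Taxon29).
The smallest clade enclosing all 3 is the whole tree (their MRCA is the root), so the answer is all 14 tips in alphabetical order.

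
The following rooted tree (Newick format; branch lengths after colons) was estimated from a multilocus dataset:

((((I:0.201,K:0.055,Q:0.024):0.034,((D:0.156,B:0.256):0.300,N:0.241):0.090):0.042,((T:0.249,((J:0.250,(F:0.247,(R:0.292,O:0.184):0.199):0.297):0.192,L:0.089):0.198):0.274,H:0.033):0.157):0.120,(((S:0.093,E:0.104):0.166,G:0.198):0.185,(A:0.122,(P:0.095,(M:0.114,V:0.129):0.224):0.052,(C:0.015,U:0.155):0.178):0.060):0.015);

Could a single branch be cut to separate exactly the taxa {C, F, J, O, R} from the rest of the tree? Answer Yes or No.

The MRCA of the listed taxa is the root, so the smallest clade containing them is the whole tree.
That clade also contains A, B, D, E, G, H, I, K, L, M, N, P, Q, S, T, U, V, which are not in the proposed group, so the group is not monophyletic.

No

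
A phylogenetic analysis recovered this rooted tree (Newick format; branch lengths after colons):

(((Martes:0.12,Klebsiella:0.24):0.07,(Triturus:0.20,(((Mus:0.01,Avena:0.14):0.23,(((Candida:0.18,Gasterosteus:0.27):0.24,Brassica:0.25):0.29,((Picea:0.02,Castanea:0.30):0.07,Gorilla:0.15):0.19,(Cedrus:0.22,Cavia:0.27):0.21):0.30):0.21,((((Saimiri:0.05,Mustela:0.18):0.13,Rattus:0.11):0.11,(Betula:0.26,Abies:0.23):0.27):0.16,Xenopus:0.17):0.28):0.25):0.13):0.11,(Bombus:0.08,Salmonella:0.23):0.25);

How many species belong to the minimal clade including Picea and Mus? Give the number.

The MRCA of Picea and Mus is the node subtending ((Mus,Avena),(((Candida,Gasterosteus),Brassica),((Picea,Castanea),Gorilla),(Cedrus,Cavia))).
That clade contains 10 terminal taxa: Avena, Brassica, Candida, Castanea, Cavia, Cedrus, Gasterosteus, Gorilla, Mus, Picea.

10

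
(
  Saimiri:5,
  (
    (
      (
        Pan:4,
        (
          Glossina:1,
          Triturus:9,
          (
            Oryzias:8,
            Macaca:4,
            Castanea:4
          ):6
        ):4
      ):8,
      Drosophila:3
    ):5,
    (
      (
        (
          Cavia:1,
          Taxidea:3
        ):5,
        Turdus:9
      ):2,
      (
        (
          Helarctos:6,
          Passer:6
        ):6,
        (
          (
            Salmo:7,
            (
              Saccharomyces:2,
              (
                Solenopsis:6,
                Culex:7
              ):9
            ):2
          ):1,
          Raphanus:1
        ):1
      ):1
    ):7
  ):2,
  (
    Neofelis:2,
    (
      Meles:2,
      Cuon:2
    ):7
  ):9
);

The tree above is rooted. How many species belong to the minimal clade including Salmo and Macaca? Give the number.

The MRCA of Salmo and Macaca is the node subtending (((Pan,(Glossina,Triturus,(Oryzias,Macaca,Castanea))),Drosophila),(((Cavia,Taxidea),Turdus),((Helarctos,Passer),((Salmo,(Saccharomyces,(Solenopsis,Culex))),Raphanus)))).
That clade contains 17 terminal taxa: Castanea, Cavia, Culex, Drosophila, Glossina, Helarctos, Macaca, Oryzias, Pan, Passer, Raphanus, Saccharomyces, Salmo, Solenopsis, Taxidea, Triturus, Turdus.

17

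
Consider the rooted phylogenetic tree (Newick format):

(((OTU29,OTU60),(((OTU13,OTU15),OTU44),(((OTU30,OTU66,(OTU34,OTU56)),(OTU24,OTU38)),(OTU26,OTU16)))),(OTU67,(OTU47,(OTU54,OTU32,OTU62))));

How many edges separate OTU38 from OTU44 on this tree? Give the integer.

6

The MRCA of OTU38 and OTU44 is the node subtending (((OTU13,OTU15),OTU44),(((OTU30,OTU66,(OTU34,OTU56)),(OTU24,OTU38)),(OTU26,OTU16))).
From OTU38 up to that node: 4 branches. From OTU44 up to the same node: 2 branches. Total: 4 + 2 = 6.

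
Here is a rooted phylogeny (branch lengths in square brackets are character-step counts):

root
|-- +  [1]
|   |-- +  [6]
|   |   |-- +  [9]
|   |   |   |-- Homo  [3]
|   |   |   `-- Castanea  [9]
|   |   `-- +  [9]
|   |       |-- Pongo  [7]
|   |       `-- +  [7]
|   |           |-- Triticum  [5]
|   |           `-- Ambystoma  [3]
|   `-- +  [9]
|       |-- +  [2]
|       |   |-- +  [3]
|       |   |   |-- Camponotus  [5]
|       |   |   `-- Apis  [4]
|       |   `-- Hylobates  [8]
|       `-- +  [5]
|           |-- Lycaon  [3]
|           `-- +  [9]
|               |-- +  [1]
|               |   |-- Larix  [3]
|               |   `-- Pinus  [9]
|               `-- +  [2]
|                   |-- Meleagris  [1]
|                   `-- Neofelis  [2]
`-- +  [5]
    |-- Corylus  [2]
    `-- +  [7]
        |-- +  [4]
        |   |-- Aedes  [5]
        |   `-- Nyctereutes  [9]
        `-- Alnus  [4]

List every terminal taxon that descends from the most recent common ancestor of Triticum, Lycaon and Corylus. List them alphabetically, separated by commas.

Aedes, Alnus, Ambystoma, Apis, Camponotus, Castanea, Corylus, Homo, Hylobates, Larix, Lycaon, Meleagris, Neofelis, Nyctereutes, Pinus, Pongo, Triticum

Tracing Triticum: it sits inside (Triticum,Ambystoma).
Tracing Lycaon: it sits inside (Lycaon,((Larix,Pinus),(Meleagris,Neofelis))).
Tracing Corylus: it sits inside (Corylus,((Aedes,Nyctereutes),Alnus)).
The smallest clade enclosing all 3 is the whole tree (their MRCA is the root), so the answer is all 17 tips in alphabetical order.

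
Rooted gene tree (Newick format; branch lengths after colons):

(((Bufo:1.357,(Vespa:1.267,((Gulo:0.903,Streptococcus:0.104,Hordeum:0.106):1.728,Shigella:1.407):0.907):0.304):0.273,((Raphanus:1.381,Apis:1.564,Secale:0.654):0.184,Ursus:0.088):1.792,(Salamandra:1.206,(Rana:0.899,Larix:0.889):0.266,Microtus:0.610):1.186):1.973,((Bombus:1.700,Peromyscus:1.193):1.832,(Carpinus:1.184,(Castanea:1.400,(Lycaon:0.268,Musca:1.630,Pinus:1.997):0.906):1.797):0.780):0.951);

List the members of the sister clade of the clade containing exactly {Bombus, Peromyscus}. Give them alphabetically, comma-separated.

Carpinus, Castanea, Lycaon, Musca, Pinus

The clade containing exactly {Bombus, Peromyscus} attaches to the tree at the node subtending ((Bombus,Peromyscus),(Carpinus,(Castanea,(Lycaon,Musca,Pinus)))).
The other lineage descending from that same node — the sister group — is (Carpinus,(Castanea,(Lycaon,Musca,Pinus))); its 5 tips in alphabetical order are the answer.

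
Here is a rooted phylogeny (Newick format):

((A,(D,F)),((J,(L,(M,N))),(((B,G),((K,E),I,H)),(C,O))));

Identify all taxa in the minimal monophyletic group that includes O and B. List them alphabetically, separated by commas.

Tracing O: it sits inside (C,O).
Tracing B: it sits inside (B,G).
The smallest clade enclosing both is (((B,G),((K,E),I,H)),(C,O)); the answer is its 8 terminal taxa in alphabetical order.

B, C, E, G, H, I, K, O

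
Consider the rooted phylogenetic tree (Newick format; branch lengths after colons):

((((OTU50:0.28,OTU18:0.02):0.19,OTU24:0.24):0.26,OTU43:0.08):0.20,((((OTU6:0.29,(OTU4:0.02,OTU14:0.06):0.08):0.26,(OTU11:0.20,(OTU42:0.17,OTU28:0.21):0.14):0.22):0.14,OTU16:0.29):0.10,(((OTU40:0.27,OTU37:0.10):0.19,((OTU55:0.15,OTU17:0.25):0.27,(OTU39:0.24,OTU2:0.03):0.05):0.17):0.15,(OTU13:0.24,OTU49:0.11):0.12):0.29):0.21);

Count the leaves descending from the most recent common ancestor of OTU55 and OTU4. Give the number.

15

The MRCA of OTU55 and OTU4 is the node subtending ((((OTU6,(OTU4,OTU14)),(OTU11,(OTU42,OTU28))),OTU16),(((OTU40,OTU37),((OTU55,OTU17),(OTU39,OTU2))),(OTU13,OTU49))).
That clade contains 15 terminal taxa: OTU11, OTU13, OTU14, OTU16, OTU17, OTU2, OTU28, OTU37, OTU39, OTU4, OTU40, OTU42, OTU49, OTU55, OTU6.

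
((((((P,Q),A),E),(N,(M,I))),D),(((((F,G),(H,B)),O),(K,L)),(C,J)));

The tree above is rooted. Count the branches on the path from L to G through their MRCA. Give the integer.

6

The MRCA of L and G is the node subtending ((((F,G),(H,B)),O),(K,L)).
From L up to that node: 2 branches. From G up to the same node: 4 branches. Total: 2 + 4 = 6.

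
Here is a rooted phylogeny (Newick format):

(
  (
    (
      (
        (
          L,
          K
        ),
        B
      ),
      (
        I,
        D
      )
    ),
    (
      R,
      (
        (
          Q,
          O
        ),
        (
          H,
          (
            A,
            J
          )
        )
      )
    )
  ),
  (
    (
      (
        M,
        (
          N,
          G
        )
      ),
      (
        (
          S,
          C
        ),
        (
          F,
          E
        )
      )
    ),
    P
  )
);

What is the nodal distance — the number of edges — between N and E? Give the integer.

The MRCA of N and E is the node subtending ((M,(N,G)),((S,C),(F,E))).
From N up to that node: 3 branches. From E up to the same node: 3 branches. Total: 3 + 3 = 6.

6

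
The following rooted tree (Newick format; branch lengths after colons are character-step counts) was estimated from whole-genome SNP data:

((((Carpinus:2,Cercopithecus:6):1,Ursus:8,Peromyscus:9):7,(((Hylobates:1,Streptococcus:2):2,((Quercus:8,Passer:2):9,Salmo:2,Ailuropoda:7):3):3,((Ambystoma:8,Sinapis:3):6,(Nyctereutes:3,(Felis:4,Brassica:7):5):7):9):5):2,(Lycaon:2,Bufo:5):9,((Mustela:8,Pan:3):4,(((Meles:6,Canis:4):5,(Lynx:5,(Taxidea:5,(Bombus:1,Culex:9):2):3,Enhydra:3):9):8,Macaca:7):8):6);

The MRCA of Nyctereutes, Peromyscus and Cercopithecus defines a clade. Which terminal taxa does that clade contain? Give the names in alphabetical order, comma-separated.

Tracing Nyctereutes: it sits inside (Nyctereutes,(Felis,Brassica)).
Tracing Peromyscus: it sits inside ((Carpinus,Cercopithecus),Ursus,Peromyscus).
Tracing Cercopithecus: it sits inside (Carpinus,Cercopithecus).
The smallest clade enclosing all 3 is (((Carpinus,Cercopithecus),Ursus,Peromyscus),(((Hylobates,Streptococcus),((Quercus,Passer),Salmo,Ailuropoda)),((Ambystoma,Sinapis),(Nyctereutes,(Felis,Brassica))))); the answer is its 15 terminal taxa in alphabetical order.

Ailuropoda, Ambystoma, Brassica, Carpinus, Cercopithecus, Felis, Hylobates, Nyctereutes, Passer, Peromyscus, Quercus, Salmo, Sinapis, Streptococcus, Ursus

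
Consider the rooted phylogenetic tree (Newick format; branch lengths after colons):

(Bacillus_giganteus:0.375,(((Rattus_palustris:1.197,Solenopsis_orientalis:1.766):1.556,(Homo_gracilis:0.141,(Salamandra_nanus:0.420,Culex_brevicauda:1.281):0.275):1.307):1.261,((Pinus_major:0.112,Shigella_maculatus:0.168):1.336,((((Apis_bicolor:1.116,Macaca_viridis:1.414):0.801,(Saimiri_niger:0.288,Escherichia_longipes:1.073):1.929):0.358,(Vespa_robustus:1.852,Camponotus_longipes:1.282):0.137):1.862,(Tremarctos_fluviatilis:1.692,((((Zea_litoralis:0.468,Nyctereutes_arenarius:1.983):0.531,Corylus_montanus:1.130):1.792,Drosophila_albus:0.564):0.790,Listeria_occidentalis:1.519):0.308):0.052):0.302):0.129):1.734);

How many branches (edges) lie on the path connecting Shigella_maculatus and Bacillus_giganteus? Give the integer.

5

The MRCA of Shigella_maculatus and Bacillus_giganteus is the root of the tree.
From Shigella_maculatus up to that node: 4 branches. From Bacillus_giganteus up to the same node: 1 branch. Total: 4 + 1 = 5.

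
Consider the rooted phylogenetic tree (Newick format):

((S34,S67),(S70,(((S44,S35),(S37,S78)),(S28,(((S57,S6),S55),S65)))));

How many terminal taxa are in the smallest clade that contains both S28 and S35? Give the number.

9

The MRCA of S28 and S35 is the node subtending (((S44,S35),(S37,S78)),(S28,(((S57,S6),S55),S65))).
That clade contains 9 terminal taxa: S28, S35, S37, S44, S55, S57, S6, S65, S78.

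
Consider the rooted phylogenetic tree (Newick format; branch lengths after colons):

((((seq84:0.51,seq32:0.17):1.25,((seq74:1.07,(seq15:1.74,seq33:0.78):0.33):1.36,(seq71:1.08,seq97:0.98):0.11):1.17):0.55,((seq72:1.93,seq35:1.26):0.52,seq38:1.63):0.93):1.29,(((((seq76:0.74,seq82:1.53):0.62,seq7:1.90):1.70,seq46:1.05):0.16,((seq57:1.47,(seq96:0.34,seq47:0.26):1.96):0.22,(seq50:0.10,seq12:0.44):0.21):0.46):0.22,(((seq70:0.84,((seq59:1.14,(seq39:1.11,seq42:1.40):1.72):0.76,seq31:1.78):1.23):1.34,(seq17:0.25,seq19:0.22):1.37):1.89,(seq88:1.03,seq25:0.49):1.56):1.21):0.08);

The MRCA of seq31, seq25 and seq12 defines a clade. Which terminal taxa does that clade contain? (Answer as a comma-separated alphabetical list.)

Tracing seq31: it sits inside ((seq59,(seq39,seq42)),seq31).
Tracing seq25: it sits inside (seq88,seq25).
Tracing seq12: it sits inside (seq50,seq12).
The smallest clade enclosing all 3 is (((((seq76,seq82),seq7),seq46),((seq57,(seq96,seq47)),(seq50,seq12))),(((seq70,((seq59,(seq39,seq42)),seq31)),(seq17,seq19)),(seq88,seq25))); the answer is its 18 terminal taxa in alphabetical order.

seq12, seq17, seq19, seq25, seq31, seq39, seq42, seq46, seq47, seq50, seq57, seq59, seq7, seq70, seq76, seq82, seq88, seq96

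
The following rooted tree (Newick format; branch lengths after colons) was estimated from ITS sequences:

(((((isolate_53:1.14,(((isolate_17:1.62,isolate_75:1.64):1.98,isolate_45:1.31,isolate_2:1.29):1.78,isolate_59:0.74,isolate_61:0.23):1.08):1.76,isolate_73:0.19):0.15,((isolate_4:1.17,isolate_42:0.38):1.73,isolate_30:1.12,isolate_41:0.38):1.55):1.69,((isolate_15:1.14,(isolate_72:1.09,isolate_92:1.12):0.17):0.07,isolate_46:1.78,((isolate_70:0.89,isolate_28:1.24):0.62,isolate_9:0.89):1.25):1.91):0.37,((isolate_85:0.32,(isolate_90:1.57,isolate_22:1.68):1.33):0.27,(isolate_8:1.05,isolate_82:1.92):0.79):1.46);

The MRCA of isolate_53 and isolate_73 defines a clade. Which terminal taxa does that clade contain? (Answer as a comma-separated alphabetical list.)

isolate_17, isolate_2, isolate_45, isolate_53, isolate_59, isolate_61, isolate_73, isolate_75

Tracing isolate_53: it sits inside (isolate_53,(((isolate_17,isolate_75),isolate_45,isolate_2),isolate_59,isolate_61)).
Tracing isolate_73: it sits inside ((isolate_53,(((isolate_17,isolate_75),isolate_45,isolate_2),isolate_59,isolate_61)),isolate_73).
The smallest clade enclosing both is ((isolate_53,(((isolate_17,isolate_75),isolate_45,isolate_2),isolate_59,isolate_61)),isolate_73); the answer is its 8 terminal taxa in alphabetical order.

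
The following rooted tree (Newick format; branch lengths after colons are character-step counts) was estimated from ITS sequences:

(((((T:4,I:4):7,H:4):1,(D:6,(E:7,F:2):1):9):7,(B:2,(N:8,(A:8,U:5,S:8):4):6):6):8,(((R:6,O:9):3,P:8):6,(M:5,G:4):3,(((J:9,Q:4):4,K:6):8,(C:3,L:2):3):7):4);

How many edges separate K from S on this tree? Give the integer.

The MRCA of K and S is the root of the tree.
From K up to that node: 4 branches. From S up to the same node: 5 branches. Total: 4 + 5 = 9.

9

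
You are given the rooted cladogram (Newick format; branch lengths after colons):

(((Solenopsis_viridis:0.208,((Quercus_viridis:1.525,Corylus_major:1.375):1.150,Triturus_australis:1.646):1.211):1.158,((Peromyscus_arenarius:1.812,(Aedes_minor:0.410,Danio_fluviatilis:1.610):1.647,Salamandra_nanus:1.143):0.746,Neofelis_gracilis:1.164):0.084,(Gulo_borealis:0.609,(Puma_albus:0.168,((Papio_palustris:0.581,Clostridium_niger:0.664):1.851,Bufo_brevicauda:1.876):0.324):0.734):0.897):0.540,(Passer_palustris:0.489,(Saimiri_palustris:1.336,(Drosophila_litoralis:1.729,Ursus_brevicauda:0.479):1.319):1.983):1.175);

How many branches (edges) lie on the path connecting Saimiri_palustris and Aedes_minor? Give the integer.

8

The MRCA of Saimiri_palustris and Aedes_minor is the root of the tree.
From Saimiri_palustris up to that node: 3 branches. From Aedes_minor up to the same node: 5 branches. Total: 3 + 5 = 8.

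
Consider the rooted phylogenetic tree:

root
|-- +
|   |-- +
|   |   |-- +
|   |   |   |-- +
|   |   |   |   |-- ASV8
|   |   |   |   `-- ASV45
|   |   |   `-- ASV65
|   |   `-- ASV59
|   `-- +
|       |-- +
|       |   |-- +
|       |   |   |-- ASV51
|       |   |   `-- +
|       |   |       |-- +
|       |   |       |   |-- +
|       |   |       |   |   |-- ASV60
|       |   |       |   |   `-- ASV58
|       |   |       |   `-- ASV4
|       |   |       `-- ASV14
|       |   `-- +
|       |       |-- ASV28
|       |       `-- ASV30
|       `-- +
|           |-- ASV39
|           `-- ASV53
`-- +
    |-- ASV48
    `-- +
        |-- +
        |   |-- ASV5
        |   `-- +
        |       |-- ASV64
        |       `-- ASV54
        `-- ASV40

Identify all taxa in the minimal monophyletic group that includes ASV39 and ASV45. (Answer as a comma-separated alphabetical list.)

ASV14, ASV28, ASV30, ASV39, ASV4, ASV45, ASV51, ASV53, ASV58, ASV59, ASV60, ASV65, ASV8

Tracing ASV39: it sits inside (ASV39,ASV53).
Tracing ASV45: it sits inside (ASV8,ASV45).
The smallest clade enclosing both is ((((ASV8,ASV45),ASV65),ASV59),(((ASV51,(((ASV60,ASV58),ASV4),ASV14)),(ASV28,ASV30)),(ASV39,ASV53))); the answer is its 13 terminal taxa in alphabetical order.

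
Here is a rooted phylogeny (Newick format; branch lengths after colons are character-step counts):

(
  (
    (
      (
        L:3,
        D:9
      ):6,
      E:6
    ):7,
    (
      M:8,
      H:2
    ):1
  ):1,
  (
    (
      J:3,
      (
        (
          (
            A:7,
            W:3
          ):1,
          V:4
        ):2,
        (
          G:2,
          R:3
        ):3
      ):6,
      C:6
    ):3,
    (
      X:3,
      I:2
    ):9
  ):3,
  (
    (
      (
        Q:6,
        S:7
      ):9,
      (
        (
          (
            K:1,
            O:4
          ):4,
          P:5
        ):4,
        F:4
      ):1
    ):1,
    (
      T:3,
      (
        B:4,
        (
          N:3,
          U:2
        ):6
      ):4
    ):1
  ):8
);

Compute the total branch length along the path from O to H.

The path runs O → … → MRCA → … → H; the MRCA is the root of the tree.
Branch lengths along that path: 4 + 4 + 4 + 1 + 1 + 8 + 1 + 1 + 2 = 26.

26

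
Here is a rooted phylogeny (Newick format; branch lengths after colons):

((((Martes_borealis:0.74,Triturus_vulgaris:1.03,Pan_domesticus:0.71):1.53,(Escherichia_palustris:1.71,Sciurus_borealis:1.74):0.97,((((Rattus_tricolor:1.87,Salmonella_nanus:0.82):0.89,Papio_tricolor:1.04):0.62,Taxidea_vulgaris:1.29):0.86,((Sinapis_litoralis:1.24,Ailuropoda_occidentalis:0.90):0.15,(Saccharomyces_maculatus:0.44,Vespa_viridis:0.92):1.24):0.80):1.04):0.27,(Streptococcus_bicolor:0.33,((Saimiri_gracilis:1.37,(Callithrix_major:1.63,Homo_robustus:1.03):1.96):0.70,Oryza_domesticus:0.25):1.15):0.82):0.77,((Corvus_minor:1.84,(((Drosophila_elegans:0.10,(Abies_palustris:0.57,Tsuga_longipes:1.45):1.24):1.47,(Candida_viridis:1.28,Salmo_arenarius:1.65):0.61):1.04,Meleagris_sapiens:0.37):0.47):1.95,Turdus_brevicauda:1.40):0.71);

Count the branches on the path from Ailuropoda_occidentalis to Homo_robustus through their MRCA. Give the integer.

10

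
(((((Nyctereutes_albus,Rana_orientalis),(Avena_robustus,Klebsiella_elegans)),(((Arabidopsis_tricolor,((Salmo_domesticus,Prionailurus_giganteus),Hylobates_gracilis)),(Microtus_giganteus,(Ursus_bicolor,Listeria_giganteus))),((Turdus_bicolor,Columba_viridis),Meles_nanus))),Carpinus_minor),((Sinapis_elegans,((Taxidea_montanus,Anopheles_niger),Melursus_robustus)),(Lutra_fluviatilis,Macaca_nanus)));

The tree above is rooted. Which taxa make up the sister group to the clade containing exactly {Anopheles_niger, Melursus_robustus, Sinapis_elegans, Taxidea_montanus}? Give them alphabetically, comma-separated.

The clade containing exactly {Anopheles_niger, Melursus_robustus, Sinapis_elegans, Taxidea_montanus} attaches to the tree at the node subtending ((Sinapis_elegans,((Taxidea_montanus,Anopheles_niger),Melursus_robustus)),(Lutra_fluviatilis,Macaca_nanus)).
The other lineage descending from that same node — the sister group — is (Lutra_fluviatilis,Macaca_nanus); its 2 tips in alphabetical order are the answer.

Lutra_fluviatilis, Macaca_nanus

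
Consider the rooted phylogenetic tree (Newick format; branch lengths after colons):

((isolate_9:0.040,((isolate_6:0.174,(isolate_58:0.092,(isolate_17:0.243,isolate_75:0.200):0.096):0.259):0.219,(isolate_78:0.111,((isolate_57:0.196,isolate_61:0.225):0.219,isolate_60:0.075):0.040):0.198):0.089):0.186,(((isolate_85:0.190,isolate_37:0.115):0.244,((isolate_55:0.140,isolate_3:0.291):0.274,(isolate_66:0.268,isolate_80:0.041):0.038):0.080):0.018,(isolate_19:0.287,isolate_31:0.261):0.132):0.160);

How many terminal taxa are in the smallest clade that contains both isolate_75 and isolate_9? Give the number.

The MRCA of isolate_75 and isolate_9 is the node subtending (isolate_9,((isolate_6,(isolate_58,(isolate_17,isolate_75))),(isolate_78,((isolate_57,isolate_61),isolate_60)))).
That clade contains 9 terminal taxa: isolate_17, isolate_57, isolate_58, isolate_6, isolate_60, isolate_61, isolate_75, isolate_78, isolate_9.

9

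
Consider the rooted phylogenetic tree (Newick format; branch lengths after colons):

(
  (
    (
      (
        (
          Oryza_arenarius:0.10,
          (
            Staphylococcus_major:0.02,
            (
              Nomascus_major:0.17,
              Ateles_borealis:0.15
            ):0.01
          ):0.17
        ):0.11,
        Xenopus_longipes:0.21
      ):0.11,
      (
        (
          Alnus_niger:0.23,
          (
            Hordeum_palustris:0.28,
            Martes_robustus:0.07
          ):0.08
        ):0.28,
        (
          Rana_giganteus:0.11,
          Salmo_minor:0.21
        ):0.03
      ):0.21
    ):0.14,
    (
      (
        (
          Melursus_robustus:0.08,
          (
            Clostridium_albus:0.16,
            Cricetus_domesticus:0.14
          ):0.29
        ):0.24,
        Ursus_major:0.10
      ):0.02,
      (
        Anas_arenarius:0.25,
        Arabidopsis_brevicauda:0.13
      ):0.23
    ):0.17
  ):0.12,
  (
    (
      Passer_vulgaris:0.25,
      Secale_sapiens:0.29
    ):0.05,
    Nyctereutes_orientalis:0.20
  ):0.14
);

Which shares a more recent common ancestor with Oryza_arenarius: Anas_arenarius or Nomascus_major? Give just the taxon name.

The MRCA of Oryza_arenarius and Nomascus_major subtends (Oryza_arenarius,(Staphylococcus_major,(Nomascus_major,Ateles_borealis))) (4 taxa).
The MRCA of Oryza_arenarius and Anas_arenarius subtends ((((Oryza_arenarius,(Staphylococcus_major,(Nomascus_major,Ateles_borealis))),Xenopus_longipes),((Alnus_niger,(Hordeum_palustris,Martes_robustus)),(Rana_giganteus,Salmo_minor))),(((Melursus_robustus,(Clostridium_albus,Cricetus_domesticus)),Ursus_major),(Anas_arenarius,Arabidopsis_brevicauda))) (16 taxa).
The first is nested inside the second, so Oryza_arenarius shares a more recent common ancestor with Nomascus_major.

Nomascus_major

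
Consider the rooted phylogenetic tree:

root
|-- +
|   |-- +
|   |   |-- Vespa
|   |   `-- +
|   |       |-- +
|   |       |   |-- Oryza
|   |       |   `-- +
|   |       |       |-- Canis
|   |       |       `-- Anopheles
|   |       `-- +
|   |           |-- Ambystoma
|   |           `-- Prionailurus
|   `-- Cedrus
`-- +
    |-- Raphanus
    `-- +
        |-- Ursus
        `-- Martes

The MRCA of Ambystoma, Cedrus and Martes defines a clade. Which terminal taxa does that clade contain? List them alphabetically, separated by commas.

Ambystoma, Anopheles, Canis, Cedrus, Martes, Oryza, Prionailurus, Raphanus, Ursus, Vespa

Tracing Ambystoma: it sits inside (Ambystoma,Prionailurus).
Tracing Cedrus: it sits inside ((Vespa,((Oryza,(Canis,Anopheles)),(Ambystoma,Prionailurus))),Cedrus).
Tracing Martes: it sits inside (Ursus,Martes).
The smallest clade enclosing all 3 is the whole tree (their MRCA is the root), so the answer is all 10 tips in alphabetical order.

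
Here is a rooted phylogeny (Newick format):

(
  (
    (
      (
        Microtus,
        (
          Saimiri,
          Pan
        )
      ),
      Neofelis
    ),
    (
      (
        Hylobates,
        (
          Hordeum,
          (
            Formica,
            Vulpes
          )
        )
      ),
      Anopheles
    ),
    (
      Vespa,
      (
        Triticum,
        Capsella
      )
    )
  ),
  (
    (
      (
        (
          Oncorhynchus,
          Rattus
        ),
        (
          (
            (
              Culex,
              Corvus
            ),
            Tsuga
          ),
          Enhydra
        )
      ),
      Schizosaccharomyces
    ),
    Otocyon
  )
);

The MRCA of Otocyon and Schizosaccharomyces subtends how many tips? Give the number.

The MRCA of Otocyon and Schizosaccharomyces is the node subtending ((((Oncorhynchus,Rattus),(((Culex,Corvus),Tsuga),Enhydra)),Schizosaccharomyces),Otocyon).
That clade contains 8 terminal taxa: Corvus, Culex, Enhydra, Oncorhynchus, Otocyon, Rattus, Schizosaccharomyces, Tsuga.

8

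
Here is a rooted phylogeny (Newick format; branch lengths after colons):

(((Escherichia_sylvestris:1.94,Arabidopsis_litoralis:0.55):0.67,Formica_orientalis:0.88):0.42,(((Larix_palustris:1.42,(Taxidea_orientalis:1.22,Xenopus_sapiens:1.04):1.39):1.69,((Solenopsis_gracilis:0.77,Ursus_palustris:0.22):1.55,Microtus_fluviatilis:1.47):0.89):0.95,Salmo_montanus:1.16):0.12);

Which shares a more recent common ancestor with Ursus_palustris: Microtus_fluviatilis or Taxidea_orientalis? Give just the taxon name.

Microtus_fluviatilis

The MRCA of Ursus_palustris and Microtus_fluviatilis subtends ((Solenopsis_gracilis,Ursus_palustris),Microtus_fluviatilis) (3 taxa).
The MRCA of Ursus_palustris and Taxidea_orientalis subtends ((Larix_palustris,(Taxidea_orientalis,Xenopus_sapiens)),((Solenopsis_gracilis,Ursus_palustris),Microtus_fluviatilis)) (6 taxa).
The first is nested inside the second, so Ursus_palustris shares a more recent common ancestor with Microtus_fluviatilis.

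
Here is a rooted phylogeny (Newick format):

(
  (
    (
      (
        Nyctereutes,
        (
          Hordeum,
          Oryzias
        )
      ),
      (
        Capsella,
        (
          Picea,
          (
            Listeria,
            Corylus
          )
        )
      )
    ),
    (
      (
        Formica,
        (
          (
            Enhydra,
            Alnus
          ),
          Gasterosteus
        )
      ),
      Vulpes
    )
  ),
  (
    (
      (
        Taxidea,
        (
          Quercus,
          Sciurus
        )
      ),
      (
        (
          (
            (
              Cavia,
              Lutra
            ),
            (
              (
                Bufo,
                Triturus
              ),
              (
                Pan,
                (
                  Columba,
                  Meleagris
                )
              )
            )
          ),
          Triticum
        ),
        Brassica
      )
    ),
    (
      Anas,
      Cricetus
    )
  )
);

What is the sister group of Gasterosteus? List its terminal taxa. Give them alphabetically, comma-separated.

Alnus, Enhydra

Gasterosteus attaches to the tree at the node subtending ((Enhydra,Alnus),Gasterosteus).
The other lineage descending from that same node — the sister group — is (Enhydra,Alnus); its 2 tips in alphabetical order are the answer.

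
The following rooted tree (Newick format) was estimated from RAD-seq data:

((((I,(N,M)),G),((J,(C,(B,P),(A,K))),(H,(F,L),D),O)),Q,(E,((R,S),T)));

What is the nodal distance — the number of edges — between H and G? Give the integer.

The MRCA of H and G is the node subtending (((I,(N,M)),G),((J,(C,(B,P),(A,K))),(H,(F,L),D),O)).
From H up to that node: 3 branches. From G up to the same node: 2 branches. Total: 3 + 2 = 5.

5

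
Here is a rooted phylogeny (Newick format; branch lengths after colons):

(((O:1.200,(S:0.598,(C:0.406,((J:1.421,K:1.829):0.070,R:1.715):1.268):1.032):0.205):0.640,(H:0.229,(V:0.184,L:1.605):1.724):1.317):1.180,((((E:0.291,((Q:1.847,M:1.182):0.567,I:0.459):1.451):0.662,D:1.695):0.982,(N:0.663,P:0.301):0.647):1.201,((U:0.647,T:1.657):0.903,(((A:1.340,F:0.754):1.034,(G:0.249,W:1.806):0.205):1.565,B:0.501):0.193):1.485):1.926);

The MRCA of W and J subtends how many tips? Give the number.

23

The MRCA of W and J is the root, so the clade is the entire tree.
That clade contains 23 terminal taxa: A, B, C, D, E, F, G, H, I, J, K, L, M, N, O, P, Q, R, S, T, U, V, W.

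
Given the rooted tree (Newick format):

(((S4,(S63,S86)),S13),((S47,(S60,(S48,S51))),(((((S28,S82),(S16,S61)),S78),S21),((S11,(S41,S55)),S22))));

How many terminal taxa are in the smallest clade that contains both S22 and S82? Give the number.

10

The MRCA of S22 and S82 is the node subtending (((((S28,S82),(S16,S61)),S78),S21),((S11,(S41,S55)),S22)).
That clade contains 10 terminal taxa: S11, S16, S21, S22, S28, S41, S55, S61, S78, S82.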